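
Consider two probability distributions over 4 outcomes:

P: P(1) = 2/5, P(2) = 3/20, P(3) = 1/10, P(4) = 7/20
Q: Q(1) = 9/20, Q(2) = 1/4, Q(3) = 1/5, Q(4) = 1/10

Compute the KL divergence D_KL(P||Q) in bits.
0.3541 bits

D_KL(P||Q) = Σ P(x) log₂(P(x)/Q(x))

Computing term by term:
  P(1)·log₂(P(1)/Q(1)) = (2/5)·log₂((2/5)/(9/20)) = -0.06797
  P(2)·log₂(P(2)/Q(2)) = (3/20)·log₂((3/20)/(1/4)) = -0.11054
  P(3)·log₂(P(3)/Q(3)) = (1/10)·log₂((1/10)/(1/5)) = -0.10000
  P(4)·log₂(P(4)/Q(4)) = (7/20)·log₂((7/20)/(1/10)) = 0.63257

D_KL(P||Q) = -0.06797 - 0.11054 - 0.10000 + 0.63257 = 0.35406 ≈ 0.3541 bits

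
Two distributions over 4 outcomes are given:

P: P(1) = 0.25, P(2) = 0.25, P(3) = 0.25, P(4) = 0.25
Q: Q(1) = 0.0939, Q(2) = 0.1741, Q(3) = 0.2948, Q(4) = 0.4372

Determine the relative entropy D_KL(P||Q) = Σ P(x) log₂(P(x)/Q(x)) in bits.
0.2226 bits

D_KL(P||Q) = Σ P(x) log₂(P(x)/Q(x))

Computing term by term:
  P(1)·log₂(P(1)/Q(1)) = 0.25·log₂(0.25/0.0939) = 0.35318
  P(2)·log₂(P(2)/Q(2)) = 0.25·log₂(0.25/0.1741) = 0.13050
  P(3)·log₂(P(3)/Q(3)) = 0.25·log₂(0.25/0.2948) = -0.05945
  P(4)·log₂(P(4)/Q(4)) = 0.25·log₂(0.25/0.4372) = -0.20159

D_KL(P||Q) = 0.35318 + 0.13050 - 0.05945 - 0.20159 = 0.22264 ≈ 0.2226 bits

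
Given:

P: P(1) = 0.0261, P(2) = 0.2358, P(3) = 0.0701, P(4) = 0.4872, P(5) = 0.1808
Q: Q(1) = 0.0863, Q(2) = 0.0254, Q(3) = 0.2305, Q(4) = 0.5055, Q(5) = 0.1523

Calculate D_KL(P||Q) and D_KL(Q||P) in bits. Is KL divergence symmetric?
D_KL(P||Q) = 0.6114 bits, D_KL(Q||P) = 0.4523 bits. No, KL divergence is not symmetric.

D_KL(P||Q) = Σ P(x) log₂(P(x)/Q(x))

Computing term by term:
  P(1)·log₂(P(1)/Q(1)) = 0.0261·log₂(0.0261/0.0863) = -0.04503
  P(2)·log₂(P(2)/Q(2)) = 0.2358·log₂(0.2358/0.0254) = 0.75802
  P(3)·log₂(P(3)/Q(3)) = 0.0701·log₂(0.0701/0.2305) = -0.12038
  P(4)·log₂(P(4)/Q(4)) = 0.4872·log₂(0.4872/0.5055) = -0.02592
  P(5)·log₂(P(5)/Q(5)) = 0.1808·log₂(0.1808/0.1523) = 0.04474

D_KL(P||Q) = -0.04503 + 0.75802 - 0.12038 - 0.02592 + 0.04474 = 0.61143 ≈ 0.6114 bits

D_KL(Q||P) = Σ Q(x) log₂(Q(x)/P(x))

Computing term by term:
  Q(1)·log₂(Q(1)/P(1)) = 0.0863·log₂(0.0863/0.0261) = 0.14889
  Q(2)·log₂(Q(2)/P(2)) = 0.0254·log₂(0.0254/0.2358) = -0.08165
  Q(3)·log₂(Q(3)/P(3)) = 0.2305·log₂(0.2305/0.0701) = 0.39583
  Q(4)·log₂(Q(4)/P(4)) = 0.5055·log₂(0.5055/0.4872) = 0.02689
  Q(5)·log₂(Q(5)/P(5)) = 0.1523·log₂(0.1523/0.1808) = -0.03769

D_KL(Q||P) = 0.14889 - 0.08165 + 0.39583 + 0.02689 - 0.03769 = 0.45227 ≈ 0.4523 bits

These are NOT equal (difference: 0.1591 bits). KL divergence is asymmetric: D_KL(P||Q) ≠ D_KL(Q||P) in general.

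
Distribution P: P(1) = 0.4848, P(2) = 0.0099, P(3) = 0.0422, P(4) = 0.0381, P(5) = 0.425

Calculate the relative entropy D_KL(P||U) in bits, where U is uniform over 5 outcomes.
0.8527 bits

U(i) = 1/5 for all i

D_KL(P||U) = Σ P(x) log₂(P(x) / (1/5))
           = Σ P(x) log₂(P(x)) + log₂(5)
           = log₂(5) - H(P)

H(P) = -Σ P(x) log₂(P(x)):
  -P(1)·log₂(P(1)) = -(0.4848)·log₂(0.4848) = 0.50639
  -P(2)·log₂(P(2)) = -(0.0099)·log₂(0.0099) = 0.06592
  -P(3)·log₂(P(3)) = -(0.0422)·log₂(0.0422) = 0.19271
  -P(4)·log₂(P(4)) = -(0.0381)·log₂(0.0381) = 0.17961
  -P(5)·log₂(P(5)) = -(0.425)·log₂(0.425) = 0.52465
H(P) = 0.50639 + 0.06592 + 0.19271 + 0.17961 + 0.52465 = 1.46928 bits

log₂(5) = 2.32193 bits

D_KL(P||U) = 2.32193 - 1.46928 = 0.85265 ≈ 0.8527 bits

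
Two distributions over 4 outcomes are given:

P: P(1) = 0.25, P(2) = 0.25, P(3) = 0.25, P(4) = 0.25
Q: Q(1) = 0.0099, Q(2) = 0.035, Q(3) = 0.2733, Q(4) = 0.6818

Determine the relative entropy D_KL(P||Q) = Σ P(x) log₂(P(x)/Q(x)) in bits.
1.4797 bits

D_KL(P||Q) = Σ P(x) log₂(P(x)/Q(x))

Computing term by term:
  P(1)·log₂(P(1)/Q(1)) = 0.25·log₂(0.25/0.0099) = 1.16459
  P(2)·log₂(P(2)/Q(2)) = 0.25·log₂(0.25/0.035) = 0.70913
  P(3)·log₂(P(3)/Q(3)) = 0.25·log₂(0.25/0.2733) = -0.03214
  P(4)·log₂(P(4)/Q(4)) = 0.25·log₂(0.25/0.6818) = -0.36186

D_KL(P||Q) = 1.16459 + 0.70913 - 0.03214 - 0.36186 = 1.47972 ≈ 1.4797 bits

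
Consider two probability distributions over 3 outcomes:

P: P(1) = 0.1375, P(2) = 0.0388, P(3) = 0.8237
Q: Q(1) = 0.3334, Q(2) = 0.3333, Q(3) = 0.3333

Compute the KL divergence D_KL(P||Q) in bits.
0.7791 bits

D_KL(P||Q) = Σ P(x) log₂(P(x)/Q(x))

Computing term by term:
  P(1)·log₂(P(1)/Q(1)) = 0.1375·log₂(0.1375/0.3334) = -0.17570
  P(2)·log₂(P(2)/Q(2)) = 0.0388·log₂(0.0388/0.3333) = -0.12038
  P(3)·log₂(P(3)/Q(3)) = 0.8237·log₂(0.8237/0.3333) = 1.07517

D_KL(P||Q) = -0.17570 - 0.12038 + 1.07517 = 0.77909 ≈ 0.7791 bits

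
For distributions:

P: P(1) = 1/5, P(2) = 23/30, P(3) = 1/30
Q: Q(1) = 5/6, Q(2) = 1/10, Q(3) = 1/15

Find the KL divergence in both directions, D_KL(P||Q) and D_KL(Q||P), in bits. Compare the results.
D_KL(P||Q) = 1.8078 bits, D_KL(Q||P) = 1.4886 bits. D_KL(P||Q) is larger than D_KL(Q||P) by 0.3192 bits; the two directions differ.

D_KL(P||Q) = Σ P(x) log₂(P(x)/Q(x))

Computing term by term:
  P(1)·log₂(P(1)/Q(1)) = (1/5)·log₂((1/5)/(5/6)) = -0.41178
  P(2)·log₂(P(2)/Q(2)) = (23/30)·log₂((23/30)/(1/10)) = 2.25293
  P(3)·log₂(P(3)/Q(3)) = (1/30)·log₂((1/30)/(1/15)) = -0.03333

D_KL(P||Q) = -0.41178 + 2.25293 - 0.03333 = 1.80782 ≈ 1.8078 bits

D_KL(Q||P) = Σ Q(x) log₂(Q(x)/P(x))

Computing term by term:
  Q(1)·log₂(Q(1)/P(1)) = (5/6)·log₂((5/6)/(1/5)) = 1.71574
  Q(2)·log₂(Q(2)/P(2)) = (1/10)·log₂((1/10)/(23/30)) = -0.29386
  Q(3)·log₂(Q(3)/P(3)) = (1/15)·log₂((1/15)/(1/30)) = 0.06667

D_KL(Q||P) = 1.71574 - 0.29386 + 0.06667 = 1.48855 ≈ 1.4886 bits

These are NOT equal (difference: 0.3192 bits). KL divergence is asymmetric: D_KL(P||Q) ≠ D_KL(Q||P) in general.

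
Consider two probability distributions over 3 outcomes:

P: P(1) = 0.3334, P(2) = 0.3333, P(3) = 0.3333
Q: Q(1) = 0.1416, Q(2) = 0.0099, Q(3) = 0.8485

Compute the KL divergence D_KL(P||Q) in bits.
1.6535 bits

D_KL(P||Q) = Σ P(x) log₂(P(x)/Q(x))

Computing term by term:
  P(1)·log₂(P(1)/Q(1)) = 0.3334·log₂(0.3334/0.1416) = 0.41189
  P(2)·log₂(P(2)/Q(2)) = 0.3333·log₂(0.3333/0.0099) = 1.69091
  P(3)·log₂(P(3)/Q(3)) = 0.3333·log₂(0.3333/0.8485) = -0.44932

D_KL(P||Q) = 0.41189 + 1.69091 - 0.44932 = 1.65348 ≈ 1.6535 bits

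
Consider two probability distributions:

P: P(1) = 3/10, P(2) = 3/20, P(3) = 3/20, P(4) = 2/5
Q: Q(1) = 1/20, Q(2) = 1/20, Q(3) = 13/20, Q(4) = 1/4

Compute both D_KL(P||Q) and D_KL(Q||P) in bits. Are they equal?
D_KL(P||Q) = 0.9671 bits, D_KL(Q||P) = 0.9970 bits. No, they are not equal.

D_KL(P||Q) = Σ P(x) log₂(P(x)/Q(x))

Computing term by term:
  P(1)·log₂(P(1)/Q(1)) = (3/10)·log₂((3/10)/(1/20)) = 0.77549
  P(2)·log₂(P(2)/Q(2)) = (3/20)·log₂((3/20)/(1/20)) = 0.23774
  P(3)·log₂(P(3)/Q(3)) = (3/20)·log₂((3/20)/(13/20)) = -0.31732
  P(4)·log₂(P(4)/Q(4)) = (2/5)·log₂((2/5)/(1/4)) = 0.27123

D_KL(P||Q) = 0.77549 + 0.23774 - 0.31732 + 0.27123 = 0.96714 ≈ 0.9671 bits

D_KL(Q||P) = Σ Q(x) log₂(Q(x)/P(x))

Computing term by term:
  Q(1)·log₂(Q(1)/P(1)) = (1/20)·log₂((1/20)/(3/10)) = -0.12925
  Q(2)·log₂(Q(2)/P(2)) = (1/20)·log₂((1/20)/(3/20)) = -0.07925
  Q(3)·log₂(Q(3)/P(3)) = (13/20)·log₂((13/20)/(3/20)) = 1.37506
  Q(4)·log₂(Q(4)/P(4)) = (1/4)·log₂((1/4)/(2/5)) = -0.16952

D_KL(Q||P) = -0.12925 - 0.07925 + 1.37506 - 0.16952 = 0.99704 ≈ 0.9970 bits

These are NOT equal (difference: 0.0299 bits). KL divergence is asymmetric: D_KL(P||Q) ≠ D_KL(Q||P) in general.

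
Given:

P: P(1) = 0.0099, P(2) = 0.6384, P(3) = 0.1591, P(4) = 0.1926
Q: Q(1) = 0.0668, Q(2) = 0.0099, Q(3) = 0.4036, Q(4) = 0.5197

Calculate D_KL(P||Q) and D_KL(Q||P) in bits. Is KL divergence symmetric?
D_KL(P||Q) = 3.3206 bits, D_KL(Q||P) = 1.4108 bits. No, KL divergence is not symmetric.

D_KL(P||Q) = Σ P(x) log₂(P(x)/Q(x))

Computing term by term:
  P(1)·log₂(P(1)/Q(1)) = 0.0099·log₂(0.0099/0.0668) = -0.02727
  P(2)·log₂(P(2)/Q(2)) = 0.6384·log₂(0.6384/0.0099) = 3.83735
  P(3)·log₂(P(3)/Q(3)) = 0.1591·log₂(0.1591/0.4036) = -0.21367
  P(4)·log₂(P(4)/Q(4)) = 0.1926·log₂(0.1926/0.5197) = -0.27582

D_KL(P||Q) = -0.02727 + 3.83735 - 0.21367 - 0.27582 = 3.32059 ≈ 3.3206 bits

D_KL(Q||P) = Σ Q(x) log₂(Q(x)/P(x))

Computing term by term:
  Q(1)·log₂(Q(1)/P(1)) = 0.0668·log₂(0.0668/0.0099) = 0.18399
  Q(2)·log₂(Q(2)/P(2)) = 0.0099·log₂(0.0099/0.6384) = -0.05951
  Q(3)·log₂(Q(3)/P(3)) = 0.4036·log₂(0.4036/0.1591) = 0.54203
  Q(4)·log₂(Q(4)/P(4)) = 0.5197·log₂(0.5197/0.1926) = 0.74425

D_KL(Q||P) = 0.18399 - 0.05951 + 0.54203 + 0.74425 = 1.41076 ≈ 1.4108 bits

These are NOT equal (difference: 1.9098 bits). KL divergence is asymmetric: D_KL(P||Q) ≠ D_KL(Q||P) in general.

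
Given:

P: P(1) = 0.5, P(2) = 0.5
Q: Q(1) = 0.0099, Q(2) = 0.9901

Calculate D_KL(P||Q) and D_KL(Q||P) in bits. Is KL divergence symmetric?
D_KL(P||Q) = 2.3364 bits, D_KL(Q||P) = 0.9199 bits. No, KL divergence is not symmetric.

D_KL(P||Q) = Σ P(x) log₂(P(x)/Q(x))

Computing term by term:
  P(1)·log₂(P(1)/Q(1)) = 0.5·log₂(0.5/0.0099) = 2.82918
  P(2)·log₂(P(2)/Q(2)) = 0.5·log₂(0.5/0.9901) = -0.49282

D_KL(P||Q) = 2.82918 - 0.49282 = 2.33636 ≈ 2.3364 bits

D_KL(Q||P) = Σ Q(x) log₂(Q(x)/P(x))

Computing term by term:
  Q(1)·log₂(Q(1)/P(1)) = 0.0099·log₂(0.0099/0.5) = -0.05602
  Q(2)·log₂(Q(2)/P(2)) = 0.9901·log₂(0.9901/0.5) = 0.97589

D_KL(Q||P) = -0.05602 + 0.97589 = 0.91987 ≈ 0.9199 bits

These are NOT equal (difference: 1.4165 bits). KL divergence is asymmetric: D_KL(P||Q) ≠ D_KL(Q||P) in general.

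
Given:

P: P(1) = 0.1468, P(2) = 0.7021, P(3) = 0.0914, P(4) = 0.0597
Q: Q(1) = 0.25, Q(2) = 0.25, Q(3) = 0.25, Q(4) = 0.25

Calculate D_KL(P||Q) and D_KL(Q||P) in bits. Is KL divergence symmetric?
D_KL(P||Q) = 0.6772 bits, D_KL(Q||P) = 0.6990 bits. No, KL divergence is not symmetric.

D_KL(P||Q) = Σ P(x) log₂(P(x)/Q(x))

Computing term by term:
  P(1)·log₂(P(1)/Q(1)) = 0.1468·log₂(0.1468/0.25) = -0.11275
  P(2)·log₂(P(2)/Q(2)) = 0.7021·log₂(0.7021/0.25) = 1.04595
  P(3)·log₂(P(3)/Q(3)) = 0.0914·log₂(0.0914/0.25) = -0.13268
  P(4)·log₂(P(4)/Q(4)) = 0.0597·log₂(0.0597/0.25) = -0.12335

D_KL(P||Q) = -0.11275 + 1.04595 - 0.13268 - 0.12335 = 0.67717 ≈ 0.6772 bits

D_KL(Q||P) = Σ Q(x) log₂(Q(x)/P(x))

Computing term by term:
  Q(1)·log₂(Q(1)/P(1)) = 0.25·log₂(0.25/0.1468) = 0.19202
  Q(2)·log₂(Q(2)/P(2)) = 0.25·log₂(0.25/0.7021) = -0.37244
  Q(3)·log₂(Q(3)/P(3)) = 0.25·log₂(0.25/0.0914) = 0.36292
  Q(4)·log₂(Q(4)/P(4)) = 0.25·log₂(0.25/0.0597) = 0.51653

D_KL(Q||P) = 0.19202 - 0.37244 + 0.36292 + 0.51653 = 0.69903 ≈ 0.6990 bits

These are NOT equal (difference: 0.0218 bits). KL divergence is asymmetric: D_KL(P||Q) ≠ D_KL(Q||P) in general.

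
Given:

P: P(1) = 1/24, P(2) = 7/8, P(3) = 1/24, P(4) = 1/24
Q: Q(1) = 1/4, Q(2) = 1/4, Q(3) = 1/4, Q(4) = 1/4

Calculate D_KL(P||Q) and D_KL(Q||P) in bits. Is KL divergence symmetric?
D_KL(P||Q) = 1.2583 bits, D_KL(Q||P) = 1.4869 bits. No, KL divergence is not symmetric.

D_KL(P||Q) = Σ P(x) log₂(P(x)/Q(x))

Computing term by term:
  P(1)·log₂(P(1)/Q(1)) = (1/24)·log₂((1/24)/(1/4)) = -0.10771
  P(2)·log₂(P(2)/Q(2)) = (7/8)·log₂((7/8)/(1/4)) = 1.58144
  P(3)·log₂(P(3)/Q(3)) = (1/24)·log₂((1/24)/(1/4)) = -0.10771
  P(4)·log₂(P(4)/Q(4)) = (1/24)·log₂((1/24)/(1/4)) = -0.10771

D_KL(P||Q) = -0.10771 + 1.58144 - 0.10771 - 0.10771 = 1.25831 ≈ 1.2583 bits

D_KL(Q||P) = Σ Q(x) log₂(Q(x)/P(x))

Computing term by term:
  Q(1)·log₂(Q(1)/P(1)) = (1/4)·log₂((1/4)/(1/24)) = 0.64624
  Q(2)·log₂(Q(2)/P(2)) = (1/4)·log₂((1/4)/(7/8)) = -0.45184
  Q(3)·log₂(Q(3)/P(3)) = (1/4)·log₂((1/4)/(1/24)) = 0.64624
  Q(4)·log₂(Q(4)/P(4)) = (1/4)·log₂((1/4)/(1/24)) = 0.64624

D_KL(Q||P) = 0.64624 - 0.45184 + 0.64624 + 0.64624 = 1.48688 ≈ 1.4869 bits

These are NOT equal (difference: 0.2286 bits). KL divergence is asymmetric: D_KL(P||Q) ≠ D_KL(Q||P) in general.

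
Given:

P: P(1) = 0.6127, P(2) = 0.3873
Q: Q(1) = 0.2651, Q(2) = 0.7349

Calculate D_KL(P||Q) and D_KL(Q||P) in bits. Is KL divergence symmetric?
D_KL(P||Q) = 0.3826 bits, D_KL(Q||P) = 0.3587 bits. No, KL divergence is not symmetric.

D_KL(P||Q) = Σ P(x) log₂(P(x)/Q(x))

Computing term by term:
  P(1)·log₂(P(1)/Q(1)) = 0.6127·log₂(0.6127/0.2651) = 0.74054
  P(2)·log₂(P(2)/Q(2)) = 0.3873·log₂(0.3873/0.7349) = -0.35790

D_KL(P||Q) = 0.74054 - 0.35790 = 0.38264 ≈ 0.3826 bits

D_KL(Q||P) = Σ Q(x) log₂(Q(x)/P(x))

Computing term by term:
  Q(1)·log₂(Q(1)/P(1)) = 0.2651·log₂(0.2651/0.6127) = -0.32041
  Q(2)·log₂(Q(2)/P(2)) = 0.7349·log₂(0.7349/0.3873) = 0.67912

D_KL(Q||P) = -0.32041 + 0.67912 = 0.35871 ≈ 0.3587 bits

These are NOT equal (difference: 0.0239 bits). KL divergence is asymmetric: D_KL(P||Q) ≠ D_KL(Q||P) in general.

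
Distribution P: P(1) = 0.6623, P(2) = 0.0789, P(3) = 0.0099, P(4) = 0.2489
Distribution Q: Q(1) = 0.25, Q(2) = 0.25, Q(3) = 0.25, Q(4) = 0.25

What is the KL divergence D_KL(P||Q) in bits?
0.7519 bits

D_KL(P||Q) = Σ P(x) log₂(P(x)/Q(x))

Computing term by term:
  P(1)·log₂(P(1)/Q(1)) = 0.6623·log₂(0.6623/0.25) = 0.93090
  P(2)·log₂(P(2)/Q(2)) = 0.0789·log₂(0.0789/0.25) = -0.13128
  P(3)·log₂(P(3)/Q(3)) = 0.0099·log₂(0.0099/0.25) = -0.04612
  P(4)·log₂(P(4)/Q(4)) = 0.2489·log₂(0.2489/0.25) = -0.00158

D_KL(P||Q) = 0.93090 - 0.13128 - 0.04612 - 0.00158 = 0.75192 ≈ 0.7519 bits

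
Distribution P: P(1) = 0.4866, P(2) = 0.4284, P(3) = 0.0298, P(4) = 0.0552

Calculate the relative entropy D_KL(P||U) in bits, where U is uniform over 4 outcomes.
0.5887 bits

U(i) = 1/4 for all i

D_KL(P||U) = Σ P(x) log₂(P(x) / (1/4))
           = Σ P(x) log₂(P(x)) + log₂(4)
           = log₂(4) - H(P)

H(P) = -Σ P(x) log₂(P(x)):
  -P(1)·log₂(P(1)) = -(0.4866)·log₂(0.4866) = 0.50567
  -P(2)·log₂(P(2)) = -(0.4284)·log₂(0.4284) = 0.52392
  -P(3)·log₂(P(3)) = -(0.0298)·log₂(0.0298) = 0.15104
  -P(4)·log₂(P(4)) = -(0.0552)·log₂(0.0552) = 0.23069
H(P) = 0.50567 + 0.52392 + 0.15104 + 0.23069 = 1.41132 bits

log₂(4) = 2.00000 bits

D_KL(P||U) = 2.00000 - 1.41132 = 0.58868 ≈ 0.5887 bits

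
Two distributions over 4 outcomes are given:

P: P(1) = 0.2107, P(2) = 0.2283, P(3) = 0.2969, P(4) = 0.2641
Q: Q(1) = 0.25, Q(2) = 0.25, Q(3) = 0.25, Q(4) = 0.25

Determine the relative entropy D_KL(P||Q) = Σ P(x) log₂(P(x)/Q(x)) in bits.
0.0127 bits

D_KL(P||Q) = Σ P(x) log₂(P(x)/Q(x))

Computing term by term:
  P(1)·log₂(P(1)/Q(1)) = 0.2107·log₂(0.2107/0.25) = -0.05199
  P(2)·log₂(P(2)/Q(2)) = 0.2283·log₂(0.2283/0.25) = -0.02991
  P(3)·log₂(P(3)/Q(3)) = 0.2969·log₂(0.2969/0.25) = 0.07365
  P(4)·log₂(P(4)/Q(4)) = 0.2641·log₂(0.2641/0.25) = 0.02091

D_KL(P||Q) = -0.05199 - 0.02991 + 0.07365 + 0.02091 = 0.01266 ≈ 0.0127 bits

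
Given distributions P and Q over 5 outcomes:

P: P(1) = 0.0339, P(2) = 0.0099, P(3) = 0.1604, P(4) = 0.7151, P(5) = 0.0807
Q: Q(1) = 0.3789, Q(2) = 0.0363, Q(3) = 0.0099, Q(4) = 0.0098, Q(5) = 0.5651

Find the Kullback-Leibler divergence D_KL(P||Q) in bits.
4.7072 bits

D_KL(P||Q) = Σ P(x) log₂(P(x)/Q(x))

Computing term by term:
  P(1)·log₂(P(1)/Q(1)) = 0.0339·log₂(0.0339/0.3789) = -0.11806
  P(2)·log₂(P(2)/Q(2)) = 0.0099·log₂(0.0099/0.0363) = -0.01856
  P(3)·log₂(P(3)/Q(3)) = 0.1604·log₂(0.1604/0.0099) = 0.64450
  P(4)·log₂(P(4)/Q(4)) = 0.7151·log₂(0.7151/0.0098) = 4.42591
  P(5)·log₂(P(5)/Q(5)) = 0.0807·log₂(0.0807/0.5651) = -0.22659

D_KL(P||Q) = -0.11806 - 0.01856 + 0.64450 + 4.42591 - 0.22659 = 4.70720 ≈ 4.7072 bits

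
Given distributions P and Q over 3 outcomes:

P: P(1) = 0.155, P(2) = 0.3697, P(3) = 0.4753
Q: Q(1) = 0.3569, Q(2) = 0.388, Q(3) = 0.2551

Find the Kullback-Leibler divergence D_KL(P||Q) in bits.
0.2144 bits

D_KL(P||Q) = Σ P(x) log₂(P(x)/Q(x))

Computing term by term:
  P(1)·log₂(P(1)/Q(1)) = 0.155·log₂(0.155/0.3569) = -0.18650
  P(2)·log₂(P(2)/Q(2)) = 0.3697·log₂(0.3697/0.388) = -0.02577
  P(3)·log₂(P(3)/Q(3)) = 0.4753·log₂(0.4753/0.2551) = 0.42671

D_KL(P||Q) = -0.18650 - 0.02577 + 0.42671 = 0.21444 ≈ 0.2144 bits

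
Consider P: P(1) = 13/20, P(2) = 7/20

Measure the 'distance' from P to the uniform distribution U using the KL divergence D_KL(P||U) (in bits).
0.0659 bits

U(i) = 1/2 for all i

D_KL(P||U) = Σ P(x) log₂(P(x) / (1/2))
           = Σ P(x) log₂(P(x)) + log₂(2)
           = log₂(2) - H(P)

H(P) = -Σ P(x) log₂(P(x)):
  -P(1)·log₂(P(1)) = -(13/20)·log₂(13/20) = 0.40397
  -P(2)·log₂(P(2)) = -(7/20)·log₂(7/20) = 0.53010
H(P) = 0.40397 + 0.53010 = 0.93407 bits

log₂(2) = 1.00000 bits

D_KL(P||U) = 1.00000 - 0.93407 = 0.06593 ≈ 0.0659 bits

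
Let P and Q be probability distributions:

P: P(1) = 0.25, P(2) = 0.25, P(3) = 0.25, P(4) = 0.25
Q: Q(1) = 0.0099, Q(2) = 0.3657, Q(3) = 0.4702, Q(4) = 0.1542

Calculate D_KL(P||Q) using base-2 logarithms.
0.9739 bits

D_KL(P||Q) = Σ P(x) log₂(P(x)/Q(x))

Computing term by term:
  P(1)·log₂(P(1)/Q(1)) = 0.25·log₂(0.25/0.0099) = 1.16459
  P(2)·log₂(P(2)/Q(2)) = 0.25·log₂(0.25/0.3657) = -0.13718
  P(3)·log₂(P(3)/Q(3)) = 0.25·log₂(0.25/0.4702) = -0.22784
  P(4)·log₂(P(4)/Q(4)) = 0.25·log₂(0.25/0.1542) = 0.17428

D_KL(P||Q) = 1.16459 - 0.13718 - 0.22784 + 0.17428 = 0.97385 ≈ 0.9739 bits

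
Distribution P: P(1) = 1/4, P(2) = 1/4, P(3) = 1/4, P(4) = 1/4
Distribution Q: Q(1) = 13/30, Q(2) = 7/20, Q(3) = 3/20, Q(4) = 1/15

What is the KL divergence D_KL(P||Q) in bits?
0.3412 bits

D_KL(P||Q) = Σ P(x) log₂(P(x)/Q(x))

Computing term by term:
  P(1)·log₂(P(1)/Q(1)) = (1/4)·log₂((1/4)/(13/30)) = -0.19839
  P(2)·log₂(P(2)/Q(2)) = (1/4)·log₂((1/4)/(7/20)) = -0.12136
  P(3)·log₂(P(3)/Q(3)) = (1/4)·log₂((1/4)/(3/20)) = 0.18424
  P(4)·log₂(P(4)/Q(4)) = (1/4)·log₂((1/4)/(1/15)) = 0.47672

D_KL(P||Q) = -0.19839 - 0.12136 + 0.18424 + 0.47672 = 0.34121 ≈ 0.3412 bits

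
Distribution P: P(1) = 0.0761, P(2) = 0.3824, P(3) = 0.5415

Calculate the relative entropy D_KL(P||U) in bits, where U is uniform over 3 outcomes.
0.2926 bits

U(i) = 1/3 for all i

D_KL(P||U) = Σ P(x) log₂(P(x) / (1/3))
           = Σ P(x) log₂(P(x)) + log₂(3)
           = log₂(3) - H(P)

H(P) = -Σ P(x) log₂(P(x)):
  -P(1)·log₂(P(1)) = -(0.0761)·log₂(0.0761) = 0.28278
  -P(2)·log₂(P(2)) = -(0.3824)·log₂(0.3824) = 0.53033
  -P(3)·log₂(P(3)) = -(0.5415)·log₂(0.5415) = 0.47921
H(P) = 0.28278 + 0.53033 + 0.47921 = 1.29232 bits

log₂(3) = 1.58496 bits

D_KL(P||U) = 1.58496 - 1.29232 = 0.29264 ≈ 0.2926 bits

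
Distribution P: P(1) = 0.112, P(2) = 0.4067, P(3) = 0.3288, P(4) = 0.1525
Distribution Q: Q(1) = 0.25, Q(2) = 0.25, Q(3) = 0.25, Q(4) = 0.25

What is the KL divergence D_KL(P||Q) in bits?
0.1770 bits

D_KL(P||Q) = Σ P(x) log₂(P(x)/Q(x))

Computing term by term:
  P(1)·log₂(P(1)/Q(1)) = 0.112·log₂(0.112/0.25) = -0.12974
  P(2)·log₂(P(2)/Q(2)) = 0.4067·log₂(0.4067/0.25) = 0.28552
  P(3)·log₂(P(3)/Q(3)) = 0.3288·log₂(0.3288/0.25) = 0.12997
  P(4)·log₂(P(4)/Q(4)) = 0.1525·log₂(0.1525/0.25) = -0.10875

D_KL(P||Q) = -0.12974 + 0.28552 + 0.12997 - 0.10875 = 0.17700 ≈ 0.1770 bits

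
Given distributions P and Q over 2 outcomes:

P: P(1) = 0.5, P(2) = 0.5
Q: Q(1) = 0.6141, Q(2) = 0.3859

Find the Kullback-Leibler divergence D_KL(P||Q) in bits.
0.0386 bits

D_KL(P||Q) = Σ P(x) log₂(P(x)/Q(x))

Computing term by term:
  P(1)·log₂(P(1)/Q(1)) = 0.5·log₂(0.5/0.6141) = -0.14827
  P(2)·log₂(P(2)/Q(2)) = 0.5·log₂(0.5/0.3859) = 0.18685

D_KL(P||Q) = -0.14827 + 0.18685 = 0.03858 ≈ 0.0386 bits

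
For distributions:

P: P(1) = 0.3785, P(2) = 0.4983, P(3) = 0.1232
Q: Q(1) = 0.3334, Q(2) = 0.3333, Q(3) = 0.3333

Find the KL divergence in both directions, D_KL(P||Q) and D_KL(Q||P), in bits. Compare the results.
D_KL(P||Q) = 0.1815 bits, D_KL(Q||P) = 0.2242 bits. D_KL(Q||P) is larger than D_KL(P||Q) by 0.0427 bits; the two directions differ.

D_KL(P||Q) = Σ P(x) log₂(P(x)/Q(x))

Computing term by term:
  P(1)·log₂(P(1)/Q(1)) = 0.3785·log₂(0.3785/0.3334) = 0.06928
  P(2)·log₂(P(2)/Q(2)) = 0.4983·log₂(0.4983/0.3333) = 0.28911
  P(3)·log₂(P(3)/Q(3)) = 0.1232·log₂(0.1232/0.3333) = -0.17689

D_KL(P||Q) = 0.06928 + 0.28911 - 0.17689 = 0.18150 ≈ 0.1815 bits

D_KL(Q||P) = Σ Q(x) log₂(Q(x)/P(x))

Computing term by term:
  Q(1)·log₂(Q(1)/P(1)) = 0.3334·log₂(0.3334/0.3785) = -0.06103
  Q(2)·log₂(Q(2)/P(2)) = 0.3333·log₂(0.3333/0.4983) = -0.19338
  Q(3)·log₂(Q(3)/P(3)) = 0.3333·log₂(0.3333/0.1232) = 0.47856

D_KL(Q||P) = -0.06103 - 0.19338 + 0.47856 = 0.22415 ≈ 0.2242 bits

These are NOT equal (difference: 0.0427 bits). KL divergence is asymmetric: D_KL(P||Q) ≠ D_KL(Q||P) in general.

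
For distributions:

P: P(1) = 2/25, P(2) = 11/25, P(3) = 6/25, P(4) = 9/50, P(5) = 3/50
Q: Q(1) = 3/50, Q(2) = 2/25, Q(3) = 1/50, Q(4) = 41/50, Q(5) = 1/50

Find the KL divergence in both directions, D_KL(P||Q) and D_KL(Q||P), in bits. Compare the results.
D_KL(P||Q) = 1.6771 bits, D_KL(Q||P) = 1.4688 bits. D_KL(P||Q) is larger than D_KL(Q||P) by 0.2083 bits; the two directions differ.

D_KL(P||Q) = Σ P(x) log₂(P(x)/Q(x))

Computing term by term:
  P(1)·log₂(P(1)/Q(1)) = (2/25)·log₂((2/25)/(3/50)) = 0.03320
  P(2)·log₂(P(2)/Q(2)) = (11/25)·log₂((11/25)/(2/25)) = 1.08215
  P(3)·log₂(P(3)/Q(3)) = (6/25)·log₂((6/25)/(1/50)) = 0.86039
  P(4)·log₂(P(4)/Q(4)) = (9/50)·log₂((9/50)/(41/50)) = -0.39377
  P(5)·log₂(P(5)/Q(5)) = (3/50)·log₂((3/50)/(1/50)) = 0.09510

D_KL(P||Q) = 0.03320 + 1.08215 + 0.86039 - 0.39377 + 0.09510 = 1.67707 ≈ 1.6771 bits

D_KL(Q||P) = Σ Q(x) log₂(Q(x)/P(x))

Computing term by term:
  Q(1)·log₂(Q(1)/P(1)) = (3/50)·log₂((3/50)/(2/25)) = -0.02490
  Q(2)·log₂(Q(2)/P(2)) = (2/25)·log₂((2/25)/(11/25)) = -0.19675
  Q(3)·log₂(Q(3)/P(3)) = (1/50)·log₂((1/50)/(6/25)) = -0.07170
  Q(4)·log₂(Q(4)/P(4)) = (41/50)·log₂((41/50)/(9/50)) = 1.79385
  Q(5)·log₂(Q(5)/P(5)) = (1/50)·log₂((1/50)/(3/50)) = -0.03170

D_KL(Q||P) = -0.02490 - 0.19675 - 0.07170 + 1.79385 - 0.03170 = 1.46880 ≈ 1.4688 bits

These are NOT equal (difference: 0.2083 bits). KL divergence is asymmetric: D_KL(P||Q) ≠ D_KL(Q||P) in general.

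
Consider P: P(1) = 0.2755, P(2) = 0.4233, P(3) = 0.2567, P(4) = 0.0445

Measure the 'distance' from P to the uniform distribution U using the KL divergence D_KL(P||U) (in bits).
0.2592 bits

U(i) = 1/4 for all i

D_KL(P||U) = Σ P(x) log₂(P(x) / (1/4))
           = Σ P(x) log₂(P(x)) + log₂(4)
           = log₂(4) - H(P)

H(P) = -Σ P(x) log₂(P(x)):
  -P(1)·log₂(P(1)) = -(0.2755)·log₂(0.2755) = 0.51240
  -P(2)·log₂(P(2)) = -(0.4233)·log₂(0.4233) = 0.52500
  -P(3)·log₂(P(3)) = -(0.2567)·log₂(0.2567) = 0.50361
  -P(4)·log₂(P(4)) = -(0.0445)·log₂(0.0445) = 0.19981
H(P) = 0.51240 + 0.52500 + 0.50361 + 0.19981 = 1.74082 bits

log₂(4) = 2.00000 bits

D_KL(P||U) = 2.00000 - 1.74082 = 0.25918 ≈ 0.2592 bits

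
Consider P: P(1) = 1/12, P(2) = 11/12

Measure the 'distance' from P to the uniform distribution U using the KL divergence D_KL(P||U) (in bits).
0.5862 bits

U(i) = 1/2 for all i

D_KL(P||U) = Σ P(x) log₂(P(x) / (1/2))
           = Σ P(x) log₂(P(x)) + log₂(2)
           = log₂(2) - H(P)

H(P) = -Σ P(x) log₂(P(x)):
  -P(1)·log₂(P(1)) = -(1/12)·log₂(1/12) = 0.29875
  -P(2)·log₂(P(2)) = -(11/12)·log₂(11/12) = 0.11507
H(P) = 0.29875 + 0.11507 = 0.41382 bits

log₂(2) = 1.00000 bits

D_KL(P||U) = 1.00000 - 0.41382 = 0.58618 ≈ 0.5862 bits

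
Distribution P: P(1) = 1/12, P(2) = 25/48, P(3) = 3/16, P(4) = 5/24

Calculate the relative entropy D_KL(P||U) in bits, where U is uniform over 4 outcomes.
0.2868 bits

U(i) = 1/4 for all i

D_KL(P||U) = Σ P(x) log₂(P(x) / (1/4))
           = Σ P(x) log₂(P(x)) + log₂(4)
           = log₂(4) - H(P)

H(P) = -Σ P(x) log₂(P(x)):
  -P(1)·log₂(P(1)) = -(1/12)·log₂(1/12) = 0.29875
  -P(2)·log₂(P(2)) = -(25/48)·log₂(25/48) = 0.49016
  -P(3)·log₂(P(3)) = -(3/16)·log₂(3/16) = 0.45282
  -P(4)·log₂(P(4)) = -(5/24)·log₂(5/24) = 0.47147
H(P) = 0.29875 + 0.49016 + 0.45282 + 0.47147 = 1.71320 bits

log₂(4) = 2.00000 bits

D_KL(P||U) = 2.00000 - 1.71320 = 0.28680 ≈ 0.2868 bits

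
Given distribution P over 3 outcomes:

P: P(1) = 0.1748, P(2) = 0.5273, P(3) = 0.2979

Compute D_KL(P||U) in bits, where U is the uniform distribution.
0.1378 bits

U(i) = 1/3 for all i

D_KL(P||U) = Σ P(x) log₂(P(x) / (1/3))
           = Σ P(x) log₂(P(x)) + log₂(3)
           = log₂(3) - H(P)

H(P) = -Σ P(x) log₂(P(x)):
  -P(1)·log₂(P(1)) = -(0.1748)·log₂(0.1748) = 0.43984
  -P(2)·log₂(P(2)) = -(0.5273)·log₂(0.5273) = 0.48686
  -P(3)·log₂(P(3)) = -(0.2979)·log₂(0.2979) = 0.52046
H(P) = 0.43984 + 0.48686 + 0.52046 = 1.44716 bits

log₂(3) = 1.58496 bits

D_KL(P||U) = 1.58496 - 1.44716 = 0.13780 ≈ 0.1378 bits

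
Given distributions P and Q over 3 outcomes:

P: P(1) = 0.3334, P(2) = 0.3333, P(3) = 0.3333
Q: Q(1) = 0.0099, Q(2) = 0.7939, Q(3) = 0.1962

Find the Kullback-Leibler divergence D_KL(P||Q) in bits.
1.5290 bits

D_KL(P||Q) = Σ P(x) log₂(P(x)/Q(x))

Computing term by term:
  P(1)·log₂(P(1)/Q(1)) = 0.3334·log₂(0.3334/0.0099) = 1.69157
  P(2)·log₂(P(2)/Q(2)) = 0.3333·log₂(0.3333/0.7939) = -0.41734
  P(3)·log₂(P(3)/Q(3)) = 0.3333·log₂(0.3333/0.1962) = 0.25481

D_KL(P||Q) = 1.69157 - 0.41734 + 0.25481 = 1.52904 ≈ 1.5290 bits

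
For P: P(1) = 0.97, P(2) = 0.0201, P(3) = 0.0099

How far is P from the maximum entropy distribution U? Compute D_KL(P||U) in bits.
1.3631 bits

U(i) = 1/3 for all i

D_KL(P||U) = Σ P(x) log₂(P(x) / (1/3))
           = Σ P(x) log₂(P(x)) + log₂(3)
           = log₂(3) - H(P)

H(P) = -Σ P(x) log₂(P(x)):
  -P(1)·log₂(P(1)) = -(0.97)·log₂(0.97) = 0.04263
  -P(2)·log₂(P(2)) = -(0.0201)·log₂(0.0201) = 0.11330
  -P(3)·log₂(P(3)) = -(0.0099)·log₂(0.0099) = 0.06592
H(P) = 0.04263 + 0.11330 + 0.06592 = 0.22185 bits

log₂(3) = 1.58496 bits

D_KL(P||U) = 1.58496 - 0.22185 = 1.36311 ≈ 1.3631 bits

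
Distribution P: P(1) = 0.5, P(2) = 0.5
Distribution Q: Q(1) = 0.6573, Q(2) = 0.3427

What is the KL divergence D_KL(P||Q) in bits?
0.0752 bits

D_KL(P||Q) = Σ P(x) log₂(P(x)/Q(x))

Computing term by term:
  P(1)·log₂(P(1)/Q(1)) = 0.5·log₂(0.5/0.6573) = -0.19731
  P(2)·log₂(P(2)/Q(2)) = 0.5·log₂(0.5/0.3427) = 0.27249

D_KL(P||Q) = -0.19731 + 0.27249 = 0.07518 ≈ 0.0752 bits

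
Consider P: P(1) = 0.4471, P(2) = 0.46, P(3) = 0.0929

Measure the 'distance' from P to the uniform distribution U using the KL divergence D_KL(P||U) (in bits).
0.2319 bits

U(i) = 1/3 for all i

D_KL(P||U) = Σ P(x) log₂(P(x) / (1/3))
           = Σ P(x) log₂(P(x)) + log₂(3)
           = log₂(3) - H(P)

H(P) = -Σ P(x) log₂(P(x)):
  -P(1)·log₂(P(1)) = -(0.4471)·log₂(0.4471) = 0.51923
  -P(2)·log₂(P(2)) = -(0.46)·log₂(0.46) = 0.51534
  -P(3)·log₂(P(3)) = -(0.0929)·log₂(0.0929) = 0.31848
H(P) = 0.51923 + 0.51534 + 0.31848 = 1.35305 bits

log₂(3) = 1.58496 bits

D_KL(P||U) = 1.58496 - 1.35305 = 0.23191 ≈ 0.2319 bits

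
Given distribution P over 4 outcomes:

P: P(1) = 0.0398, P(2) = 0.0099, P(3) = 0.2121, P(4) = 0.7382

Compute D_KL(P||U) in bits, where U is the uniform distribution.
0.9512 bits

U(i) = 1/4 for all i

D_KL(P||U) = Σ P(x) log₂(P(x) / (1/4))
           = Σ P(x) log₂(P(x)) + log₂(4)
           = log₂(4) - H(P)

H(P) = -Σ P(x) log₂(P(x)):
  -P(1)·log₂(P(1)) = -(0.0398)·log₂(0.0398) = 0.18511
  -P(2)·log₂(P(2)) = -(0.0099)·log₂(0.0099) = 0.06592
  -P(3)·log₂(P(3)) = -(0.2121)·log₂(0.2121) = 0.47451
  -P(4)·log₂(P(4)) = -(0.7382)·log₂(0.7382) = 0.32327
H(P) = 0.18511 + 0.06592 + 0.47451 + 0.32327 = 1.04881 bits

log₂(4) = 2.00000 bits

D_KL(P||U) = 2.00000 - 1.04881 = 0.95119 ≈ 0.9512 bits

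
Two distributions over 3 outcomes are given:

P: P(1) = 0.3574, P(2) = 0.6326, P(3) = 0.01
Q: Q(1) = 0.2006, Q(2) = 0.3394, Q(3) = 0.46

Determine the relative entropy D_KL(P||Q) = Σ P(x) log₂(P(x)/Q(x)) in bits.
0.8108 bits

D_KL(P||Q) = Σ P(x) log₂(P(x)/Q(x))

Computing term by term:
  P(1)·log₂(P(1)/Q(1)) = 0.3574·log₂(0.3574/0.2006) = 0.29779
  P(2)·log₂(P(2)/Q(2)) = 0.6326·log₂(0.6326/0.3394) = 0.56827
  P(3)·log₂(P(3)/Q(3)) = 0.01·log₂(0.01/0.46) = -0.05524

D_KL(P||Q) = 0.29779 + 0.56827 - 0.05524 = 0.81082 ≈ 0.8108 bits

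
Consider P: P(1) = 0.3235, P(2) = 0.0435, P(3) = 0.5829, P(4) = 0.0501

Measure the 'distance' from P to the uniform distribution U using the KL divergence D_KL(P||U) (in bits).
0.6063 bits

U(i) = 1/4 for all i

D_KL(P||U) = Σ P(x) log₂(P(x) / (1/4))
           = Σ P(x) log₂(P(x)) + log₂(4)
           = log₂(4) - H(P)

H(P) = -Σ P(x) log₂(P(x)):
  -P(1)·log₂(P(1)) = -(0.3235)·log₂(0.3235) = 0.52671
  -P(2)·log₂(P(2)) = -(0.0435)·log₂(0.0435) = 0.19674
  -P(3)·log₂(P(3)) = -(0.5829)·log₂(0.5829) = 0.45389
  -P(4)·log₂(P(4)) = -(0.0501)·log₂(0.0501) = 0.21638
H(P) = 0.52671 + 0.19674 + 0.45389 + 0.21638 = 1.39372 bits

log₂(4) = 2.00000 bits

D_KL(P||U) = 2.00000 - 1.39372 = 0.60628 ≈ 0.6063 bits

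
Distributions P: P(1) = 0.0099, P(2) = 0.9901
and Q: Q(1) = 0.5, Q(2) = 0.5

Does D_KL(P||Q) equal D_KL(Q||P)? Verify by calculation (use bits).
D_KL(P||Q) = 0.9199 bits, D_KL(Q||P) = 2.3364 bits. No — D_KL(P||Q) ≠ D_KL(Q||P) for this pair.

D_KL(P||Q) = Σ P(x) log₂(P(x)/Q(x))

Computing term by term:
  P(1)·log₂(P(1)/Q(1)) = 0.0099·log₂(0.0099/0.5) = -0.05602
  P(2)·log₂(P(2)/Q(2)) = 0.9901·log₂(0.9901/0.5) = 0.97589

D_KL(P||Q) = -0.05602 + 0.97589 = 0.91987 ≈ 0.9199 bits

D_KL(Q||P) = Σ Q(x) log₂(Q(x)/P(x))

Computing term by term:
  Q(1)·log₂(Q(1)/P(1)) = 0.5·log₂(0.5/0.0099) = 2.82918
  Q(2)·log₂(Q(2)/P(2)) = 0.5·log₂(0.5/0.9901) = -0.49282

D_KL(Q||P) = 2.82918 - 0.49282 = 2.33636 ≈ 2.3364 bits

These are NOT equal (difference: 1.4165 bits). KL divergence is asymmetric: D_KL(P||Q) ≠ D_KL(Q||P) in general.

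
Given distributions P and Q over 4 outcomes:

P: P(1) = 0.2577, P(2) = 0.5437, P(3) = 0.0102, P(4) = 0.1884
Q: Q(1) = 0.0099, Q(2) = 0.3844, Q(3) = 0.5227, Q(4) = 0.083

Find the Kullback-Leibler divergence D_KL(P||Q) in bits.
1.6486 bits

D_KL(P||Q) = Σ P(x) log₂(P(x)/Q(x))

Computing term by term:
  P(1)·log₂(P(1)/Q(1)) = 0.2577·log₂(0.2577/0.0099) = 1.21174
  P(2)·log₂(P(2)/Q(2)) = 0.5437·log₂(0.5437/0.3844) = 0.27196
  P(3)·log₂(P(3)/Q(3)) = 0.0102·log₂(0.0102/0.5227) = -0.05793
  P(4)·log₂(P(4)/Q(4)) = 0.1884·log₂(0.1884/0.083) = 0.22280

D_KL(P||Q) = 1.21174 + 0.27196 - 0.05793 + 0.22280 = 1.64857 ≈ 1.6486 bits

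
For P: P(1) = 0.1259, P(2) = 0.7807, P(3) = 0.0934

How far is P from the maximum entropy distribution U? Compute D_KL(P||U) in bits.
0.6103 bits

U(i) = 1/3 for all i

D_KL(P||U) = Σ P(x) log₂(P(x) / (1/3))
           = Σ P(x) log₂(P(x)) + log₂(3)
           = log₂(3) - H(P)

H(P) = -Σ P(x) log₂(P(x)):
  -P(1)·log₂(P(1)) = -(0.1259)·log₂(0.1259) = 0.37640
  -P(2)·log₂(P(2)) = -(0.7807)·log₂(0.7807) = 0.27883
  -P(3)·log₂(P(3)) = -(0.0934)·log₂(0.0934) = 0.31947
H(P) = 0.37640 + 0.27883 + 0.31947 = 0.97470 bits

log₂(3) = 1.58496 bits

D_KL(P||U) = 1.58496 - 0.97470 = 0.61026 ≈ 0.6103 bits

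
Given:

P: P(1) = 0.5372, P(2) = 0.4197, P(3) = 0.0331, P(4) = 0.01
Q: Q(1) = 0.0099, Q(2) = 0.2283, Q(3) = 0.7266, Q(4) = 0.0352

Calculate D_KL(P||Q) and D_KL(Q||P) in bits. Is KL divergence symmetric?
D_KL(P||Q) = 3.2983 bits, D_KL(Q||P) = 3.0442 bits. No, KL divergence is not symmetric.

D_KL(P||Q) = Σ P(x) log₂(P(x)/Q(x))

Computing term by term:
  P(1)·log₂(P(1)/Q(1)) = 0.5372·log₂(0.5372/0.0099) = 3.09529
  P(2)·log₂(P(2)/Q(2)) = 0.4197·log₂(0.4197/0.2283) = 0.36868
  P(3)·log₂(P(3)/Q(3)) = 0.0331·log₂(0.0331/0.7266) = -0.14750
  P(4)·log₂(P(4)/Q(4)) = 0.01·log₂(0.01/0.0352) = -0.01816

D_KL(P||Q) = 3.09529 + 0.36868 - 0.14750 - 0.01816 = 3.29831 ≈ 3.2983 bits

D_KL(Q||P) = Σ Q(x) log₂(Q(x)/P(x))

Computing term by term:
  Q(1)·log₂(Q(1)/P(1)) = 0.0099·log₂(0.0099/0.5372) = -0.05704
  Q(2)·log₂(Q(2)/P(2)) = 0.2283·log₂(0.2283/0.4197) = -0.20055
  Q(3)·log₂(Q(3)/P(3)) = 0.7266·log₂(0.7266/0.0331) = 3.23792
  Q(4)·log₂(Q(4)/P(4)) = 0.0352·log₂(0.0352/0.01) = 0.06391

D_KL(Q||P) = -0.05704 - 0.20055 + 3.23792 + 0.06391 = 3.04424 ≈ 3.0442 bits

These are NOT equal (difference: 0.2541 bits). KL divergence is asymmetric: D_KL(P||Q) ≠ D_KL(Q||P) in general.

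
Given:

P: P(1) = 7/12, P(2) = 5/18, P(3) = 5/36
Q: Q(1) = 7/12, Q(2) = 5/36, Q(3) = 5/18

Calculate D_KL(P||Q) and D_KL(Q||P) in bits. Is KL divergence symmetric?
D_KL(P||Q) = 0.1389 bits, D_KL(Q||P) = 0.1389 bits. The two values coincide for this particular pair, but no — KL divergence is not symmetric in general.

D_KL(P||Q) = Σ P(x) log₂(P(x)/Q(x))

Computing term by term:
  P(1)·log₂(P(1)/Q(1)) = (7/12)·log₂((7/12)/(7/12)) = 0.00000
  P(2)·log₂(P(2)/Q(2)) = (5/18)·log₂((5/18)/(5/36)) = 0.27778
  P(3)·log₂(P(3)/Q(3)) = (5/36)·log₂((5/36)/(5/18)) = -0.13889

D_KL(P||Q) = 0.00000 + 0.27778 - 0.13889 = 0.13889 ≈ 0.1389 bits

D_KL(Q||P) = Σ Q(x) log₂(Q(x)/P(x))

Computing term by term:
  Q(1)·log₂(Q(1)/P(1)) = (7/12)·log₂((7/12)/(7/12)) = 0.00000
  Q(2)·log₂(Q(2)/P(2)) = (5/36)·log₂((5/36)/(5/18)) = -0.13889
  Q(3)·log₂(Q(3)/P(3)) = (5/18)·log₂((5/18)/(5/36)) = 0.27778

D_KL(Q||P) = 0.00000 - 0.13889 + 0.27778 = 0.13889 ≈ 0.1389 bits

These ARE equal here. Q is P with outcomes relabeled (Q(2) = P(3), Q(3) = P(2)) by a relabeling that is its own inverse, so the two sums contain exactly the same terms in a different order. This is a special case — KL divergence is not symmetric in general: D_KL(P||Q) ≠ D_KL(Q||P) for most P, Q.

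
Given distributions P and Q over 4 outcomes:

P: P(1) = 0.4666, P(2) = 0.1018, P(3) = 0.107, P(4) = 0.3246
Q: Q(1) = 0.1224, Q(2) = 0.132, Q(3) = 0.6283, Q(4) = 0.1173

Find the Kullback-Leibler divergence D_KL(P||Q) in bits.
1.0661 bits

D_KL(P||Q) = Σ P(x) log₂(P(x)/Q(x))

Computing term by term:
  P(1)·log₂(P(1)/Q(1)) = 0.4666·log₂(0.4666/0.1224) = 0.90081
  P(2)·log₂(P(2)/Q(2)) = 0.1018·log₂(0.1018/0.132) = -0.03815
  P(3)·log₂(P(3)/Q(3)) = 0.107·log₂(0.107/0.6283) = -0.27326
  P(4)·log₂(P(4)/Q(4)) = 0.3246·log₂(0.3246/0.1173) = 0.47666

D_KL(P||Q) = 0.90081 - 0.03815 - 0.27326 + 0.47666 = 1.06606 ≈ 1.0661 bits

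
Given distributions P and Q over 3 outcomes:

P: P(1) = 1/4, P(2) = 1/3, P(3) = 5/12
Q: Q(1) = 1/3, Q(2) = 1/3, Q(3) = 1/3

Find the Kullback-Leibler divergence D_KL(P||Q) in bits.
0.0304 bits

D_KL(P||Q) = Σ P(x) log₂(P(x)/Q(x))

Computing term by term:
  P(1)·log₂(P(1)/Q(1)) = (1/4)·log₂((1/4)/(1/3)) = -0.10376
  P(2)·log₂(P(2)/Q(2)) = (1/3)·log₂((1/3)/(1/3)) = 0.00000
  P(3)·log₂(P(3)/Q(3)) = (5/12)·log₂((5/12)/(1/3)) = 0.13414

D_KL(P||Q) = -0.10376 + 0.00000 + 0.13414 = 0.03038 ≈ 0.0304 bits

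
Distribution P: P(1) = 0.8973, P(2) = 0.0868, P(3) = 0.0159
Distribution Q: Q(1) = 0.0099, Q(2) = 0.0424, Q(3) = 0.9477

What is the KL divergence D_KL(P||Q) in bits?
5.8302 bits

D_KL(P||Q) = Σ P(x) log₂(P(x)/Q(x))

Computing term by term:
  P(1)·log₂(P(1)/Q(1)) = 0.8973·log₂(0.8973/0.0099) = 5.83426
  P(2)·log₂(P(2)/Q(2)) = 0.0868·log₂(0.0868/0.0424) = 0.08972
  P(3)·log₂(P(3)/Q(3)) = 0.0159·log₂(0.0159/0.9477) = -0.09377

D_KL(P||Q) = 5.83426 + 0.08972 - 0.09377 = 5.83021 ≈ 5.8302 bits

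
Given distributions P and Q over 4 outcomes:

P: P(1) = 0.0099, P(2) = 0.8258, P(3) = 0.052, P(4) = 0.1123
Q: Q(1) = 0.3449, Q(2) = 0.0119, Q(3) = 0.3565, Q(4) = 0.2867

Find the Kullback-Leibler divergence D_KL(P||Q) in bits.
4.7042 bits

D_KL(P||Q) = Σ P(x) log₂(P(x)/Q(x))

Computing term by term:
  P(1)·log₂(P(1)/Q(1)) = 0.0099·log₂(0.0099/0.3449) = -0.05071
  P(2)·log₂(P(2)/Q(2)) = 0.8258·log₂(0.8258/0.0119) = 5.05122
  P(3)·log₂(P(3)/Q(3)) = 0.052·log₂(0.052/0.3565) = -0.14442
  P(4)·log₂(P(4)/Q(4)) = 0.1123·log₂(0.1123/0.2867) = -0.15185

D_KL(P||Q) = -0.05071 + 5.05122 - 0.14442 - 0.15185 = 4.70424 ≈ 4.7042 bits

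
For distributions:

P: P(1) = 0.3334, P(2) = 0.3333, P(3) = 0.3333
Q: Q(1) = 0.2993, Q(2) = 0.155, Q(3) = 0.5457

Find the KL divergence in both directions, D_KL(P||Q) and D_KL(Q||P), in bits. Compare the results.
D_KL(P||Q) = 0.1830 bits, D_KL(Q||P) = 0.1704 bits. D_KL(P||Q) is larger than D_KL(Q||P) by 0.0126 bits; the two directions differ.

D_KL(P||Q) = Σ P(x) log₂(P(x)/Q(x))

Computing term by term:
  P(1)·log₂(P(1)/Q(1)) = 0.3334·log₂(0.3334/0.2993) = 0.05190
  P(2)·log₂(P(2)/Q(2)) = 0.3333·log₂(0.3333/0.155) = 0.36815
  P(3)·log₂(P(3)/Q(3)) = 0.3333·log₂(0.3333/0.5457) = -0.23707

D_KL(P||Q) = 0.05190 + 0.36815 - 0.23707 = 0.18298 ≈ 0.1830 bits

D_KL(Q||P) = Σ Q(x) log₂(Q(x)/P(x))

Computing term by term:
  Q(1)·log₂(Q(1)/P(1)) = 0.2993·log₂(0.2993/0.3334) = -0.04659
  Q(2)·log₂(Q(2)/P(2)) = 0.155·log₂(0.155/0.3333) = -0.17121
  Q(3)·log₂(Q(3)/P(3)) = 0.5457·log₂(0.5457/0.3333) = 0.38815

D_KL(Q||P) = -0.04659 - 0.17121 + 0.38815 = 0.17035 ≈ 0.1704 bits

These are NOT equal (difference: 0.0126 bits). KL divergence is asymmetric: D_KL(P||Q) ≠ D_KL(Q||P) in general.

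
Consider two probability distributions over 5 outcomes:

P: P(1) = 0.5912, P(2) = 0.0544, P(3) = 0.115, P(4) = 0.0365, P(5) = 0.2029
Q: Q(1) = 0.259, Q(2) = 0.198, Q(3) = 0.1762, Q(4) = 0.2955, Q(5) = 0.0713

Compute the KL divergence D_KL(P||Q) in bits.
0.7278 bits

D_KL(P||Q) = Σ P(x) log₂(P(x)/Q(x))

Computing term by term:
  P(1)·log₂(P(1)/Q(1)) = 0.5912·log₂(0.5912/0.259) = 0.70394
  P(2)·log₂(P(2)/Q(2)) = 0.0544·log₂(0.0544/0.198) = -0.10139
  P(3)·log₂(P(3)/Q(3)) = 0.115·log₂(0.115/0.1762) = -0.07079
  P(4)·log₂(P(4)/Q(4)) = 0.0365·log₂(0.0365/0.2955) = -0.11013
  P(5)·log₂(P(5)/Q(5)) = 0.2029·log₂(0.2029/0.0713) = 0.30613

D_KL(P||Q) = 0.70394 - 0.10139 - 0.07079 - 0.11013 + 0.30613 = 0.72776 ≈ 0.7278 bits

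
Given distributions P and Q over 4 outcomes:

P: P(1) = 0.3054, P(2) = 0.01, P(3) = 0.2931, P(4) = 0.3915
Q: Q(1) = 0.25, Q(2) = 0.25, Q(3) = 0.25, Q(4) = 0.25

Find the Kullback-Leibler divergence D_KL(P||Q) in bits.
0.3623 bits

D_KL(P||Q) = Σ P(x) log₂(P(x)/Q(x))

Computing term by term:
  P(1)·log₂(P(1)/Q(1)) = 0.3054·log₂(0.3054/0.25) = 0.08819
  P(2)·log₂(P(2)/Q(2)) = 0.01·log₂(0.01/0.25) = -0.04644
  P(3)·log₂(P(3)/Q(3)) = 0.2931·log₂(0.2931/0.25) = 0.06726
  P(4)·log₂(P(4)/Q(4)) = 0.3915·log₂(0.3915/0.25) = 0.25333

D_KL(P||Q) = 0.08819 - 0.04644 + 0.06726 + 0.25333 = 0.36234 ≈ 0.3623 bits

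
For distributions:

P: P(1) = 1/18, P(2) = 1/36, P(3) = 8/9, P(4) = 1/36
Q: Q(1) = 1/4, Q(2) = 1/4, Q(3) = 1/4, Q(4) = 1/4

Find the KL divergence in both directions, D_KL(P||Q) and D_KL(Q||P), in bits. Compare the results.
D_KL(P||Q) = 1.3301 bits, D_KL(Q||P) = 1.6699 bits. D_KL(Q||P) is larger than D_KL(P||Q) by 0.3398 bits; the two directions differ.

D_KL(P||Q) = Σ P(x) log₂(P(x)/Q(x))

Computing term by term:
  P(1)·log₂(P(1)/Q(1)) = (1/18)·log₂((1/18)/(1/4)) = -0.12055
  P(2)·log₂(P(2)/Q(2)) = (1/36)·log₂((1/36)/(1/4)) = -0.08805
  P(3)·log₂(P(3)/Q(3)) = (8/9)·log₂((8/9)/(1/4)) = 1.62673
  P(4)·log₂(P(4)/Q(4)) = (1/36)·log₂((1/36)/(1/4)) = -0.08805

D_KL(P||Q) = -0.12055 - 0.08805 + 1.62673 - 0.08805 = 1.33008 ≈ 1.3301 bits

D_KL(Q||P) = Σ Q(x) log₂(Q(x)/P(x))

Computing term by term:
  Q(1)·log₂(Q(1)/P(1)) = (1/4)·log₂((1/4)/(1/18)) = 0.54248
  Q(2)·log₂(Q(2)/P(2)) = (1/4)·log₂((1/4)/(1/36)) = 0.79248
  Q(3)·log₂(Q(3)/P(3)) = (1/4)·log₂((1/4)/(8/9)) = -0.45752
  Q(4)·log₂(Q(4)/P(4)) = (1/4)·log₂((1/4)/(1/36)) = 0.79248

D_KL(Q||P) = 0.54248 + 0.79248 - 0.45752 + 0.79248 = 1.66992 ≈ 1.6699 bits

These are NOT equal (difference: 0.3398 bits). KL divergence is asymmetric: D_KL(P||Q) ≠ D_KL(Q||P) in general.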